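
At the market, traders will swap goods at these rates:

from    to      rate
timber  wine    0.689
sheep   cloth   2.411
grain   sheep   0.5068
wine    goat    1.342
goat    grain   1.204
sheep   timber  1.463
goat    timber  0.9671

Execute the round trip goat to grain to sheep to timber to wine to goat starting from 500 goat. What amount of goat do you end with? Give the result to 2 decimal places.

412.71

500 goat × 1.204 = 602 grain
602 grain × 0.5068 = 305.0936 sheep
305.0936 sheep × 1.463 = 446.3519368 timber
446.3519368 timber × 0.689 = 307.5364844552 wine
307.5364844552 wine × 1.342 = 412.7139621388784 goat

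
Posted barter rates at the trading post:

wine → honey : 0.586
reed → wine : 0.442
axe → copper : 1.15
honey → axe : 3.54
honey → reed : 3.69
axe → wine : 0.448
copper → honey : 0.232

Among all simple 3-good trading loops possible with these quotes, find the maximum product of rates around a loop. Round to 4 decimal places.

reed→wine→honey→reed: 0.442 × 0.586 × 3.69 = 0.95575
copper→honey→axe→copper: 0.232 × 3.54 × 1.15 = 0.94447
wine→honey→axe→wine: 0.586 × 3.54 × 0.448 = 0.92935
Maximum is reed→wine→honey→reed at 0.9558; no arbitrage — every cycle loses value.

0.9558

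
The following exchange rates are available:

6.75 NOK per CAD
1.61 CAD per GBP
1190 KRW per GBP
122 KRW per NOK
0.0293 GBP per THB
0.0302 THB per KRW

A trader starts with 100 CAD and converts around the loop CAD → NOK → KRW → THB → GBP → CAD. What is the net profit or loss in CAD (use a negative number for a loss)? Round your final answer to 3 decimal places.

100 CAD × 6.75 = 675 NOK
675 NOK × 122 = 82350 KRW
82350 KRW × 0.0302 = 2486.97 THB
2486.97 THB × 0.0293 = 72.868221 GBP
72.868221 GBP × 1.61 = 117.31783581 CAD
Net change: 117.31783581 − 100 = 17.31783581 CAD

17.318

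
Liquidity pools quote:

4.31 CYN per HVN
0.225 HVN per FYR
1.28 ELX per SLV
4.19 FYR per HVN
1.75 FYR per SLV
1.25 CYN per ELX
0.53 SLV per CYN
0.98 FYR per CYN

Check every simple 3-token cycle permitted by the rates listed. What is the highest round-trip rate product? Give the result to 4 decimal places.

0.9504

FYR→HVN→CYN→FYR: 0.225 × 4.31 × 0.98 = 0.95036
SLV→ELX→CYN→SLV: 1.28 × 1.25 × 0.53 = 0.84800
Maximum is FYR→HVN→CYN→FYR at 0.9504; no arbitrage — every cycle loses value.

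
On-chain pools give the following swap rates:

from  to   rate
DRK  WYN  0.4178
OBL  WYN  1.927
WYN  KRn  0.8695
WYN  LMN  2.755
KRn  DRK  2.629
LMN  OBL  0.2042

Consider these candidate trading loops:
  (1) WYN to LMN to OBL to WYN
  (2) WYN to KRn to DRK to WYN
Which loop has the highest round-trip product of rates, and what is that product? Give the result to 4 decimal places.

(1) 2.755 × 0.2042 × 1.927 = 1.08407
(2) 0.8695 × 2.629 × 0.4178 = 0.95506
Highest is cycle (1) at 1.0841 (>1, arbitrage).

1.0841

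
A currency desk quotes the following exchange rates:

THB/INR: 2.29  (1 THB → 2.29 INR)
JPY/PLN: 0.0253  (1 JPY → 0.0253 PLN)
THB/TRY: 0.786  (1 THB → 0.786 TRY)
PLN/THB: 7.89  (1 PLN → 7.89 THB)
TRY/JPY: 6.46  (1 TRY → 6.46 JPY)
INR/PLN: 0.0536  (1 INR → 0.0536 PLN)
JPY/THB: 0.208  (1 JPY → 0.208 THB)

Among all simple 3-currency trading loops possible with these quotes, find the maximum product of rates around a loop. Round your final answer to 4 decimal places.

THB→TRY→JPY→THB: 0.786 × 6.46 × 0.208 = 1.05613
INR→PLN→THB→INR: 0.0536 × 7.89 × 2.29 = 0.96845
Maximum is THB→TRY→JPY→THB at 1.0561; arbitrage exists.

1.0561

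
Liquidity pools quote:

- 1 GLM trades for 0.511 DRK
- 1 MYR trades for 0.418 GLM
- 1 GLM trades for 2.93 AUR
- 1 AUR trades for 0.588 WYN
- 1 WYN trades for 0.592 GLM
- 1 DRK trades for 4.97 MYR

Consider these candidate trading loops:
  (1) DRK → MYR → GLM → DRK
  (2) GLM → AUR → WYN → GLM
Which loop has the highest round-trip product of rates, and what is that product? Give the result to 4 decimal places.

1.0616

(1) 4.97 × 0.418 × 0.511 = 1.06158
(2) 2.93 × 0.588 × 0.592 = 1.01992
Highest is cycle (1) at 1.0616 (>1, arbitrage).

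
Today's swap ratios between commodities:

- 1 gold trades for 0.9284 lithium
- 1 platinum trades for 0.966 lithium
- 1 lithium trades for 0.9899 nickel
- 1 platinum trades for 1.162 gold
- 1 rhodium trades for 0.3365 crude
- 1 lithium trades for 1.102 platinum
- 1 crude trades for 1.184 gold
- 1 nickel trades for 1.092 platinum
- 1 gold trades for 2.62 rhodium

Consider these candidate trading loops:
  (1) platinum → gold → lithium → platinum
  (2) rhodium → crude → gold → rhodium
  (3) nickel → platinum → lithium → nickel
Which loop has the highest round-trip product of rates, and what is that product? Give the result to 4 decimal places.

(1) 1.162 × 0.9284 × 1.102 = 1.18884
(2) 0.3365 × 1.184 × 2.62 = 1.04385
(3) 1.092 × 0.966 × 0.9899 = 1.04422
Highest is cycle (1) at 1.1888 (>1, arbitrage).

1.1888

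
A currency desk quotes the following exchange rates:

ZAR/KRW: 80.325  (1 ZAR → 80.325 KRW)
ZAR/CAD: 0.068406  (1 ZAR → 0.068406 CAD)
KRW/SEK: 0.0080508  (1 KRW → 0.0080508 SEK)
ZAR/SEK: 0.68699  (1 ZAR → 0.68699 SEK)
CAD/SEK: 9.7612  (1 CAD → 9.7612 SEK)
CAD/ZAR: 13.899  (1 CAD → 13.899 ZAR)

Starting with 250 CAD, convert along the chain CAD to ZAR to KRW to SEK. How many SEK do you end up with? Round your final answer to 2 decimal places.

2247.05

250 CAD × 13.899 = 3474.75 ZAR
3474.75 ZAR × 80.325 = 279109.29375 KRW
279109.29375 KRW × 0.0080508 = 2247.0531021225 SEK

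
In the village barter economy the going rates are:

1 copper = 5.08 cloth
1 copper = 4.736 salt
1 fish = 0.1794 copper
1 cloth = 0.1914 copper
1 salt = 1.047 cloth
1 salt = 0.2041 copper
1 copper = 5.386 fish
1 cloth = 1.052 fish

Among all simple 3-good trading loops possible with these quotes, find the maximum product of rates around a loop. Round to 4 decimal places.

0.9587

copper→cloth→fish→copper: 5.08 × 1.052 × 0.1794 = 0.95874
copper→salt→cloth→copper: 4.736 × 1.047 × 0.1914 = 0.94907
Maximum is copper→cloth→fish→copper at 0.9587; no arbitrage — every cycle loses value.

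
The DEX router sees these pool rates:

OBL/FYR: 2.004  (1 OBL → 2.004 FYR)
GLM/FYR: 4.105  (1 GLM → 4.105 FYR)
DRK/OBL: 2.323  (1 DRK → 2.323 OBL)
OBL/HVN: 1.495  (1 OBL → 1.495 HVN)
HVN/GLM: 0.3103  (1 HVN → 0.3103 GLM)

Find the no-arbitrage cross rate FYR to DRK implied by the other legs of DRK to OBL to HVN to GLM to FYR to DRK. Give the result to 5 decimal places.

0.22606

Known legs of the cycle: 2.323 × 1.495 × 0.3103 × 4.105 = 4.4236966646275
For no arbitrage the full-cycle product must be 1, so the missing rate is 1 / 4.4236966646275 ≈ 0.2260553.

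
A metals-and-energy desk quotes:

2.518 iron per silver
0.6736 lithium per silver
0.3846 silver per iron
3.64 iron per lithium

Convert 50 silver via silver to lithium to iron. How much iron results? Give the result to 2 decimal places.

122.60

50 silver × 0.6736 = 33.68 lithium
33.68 lithium × 3.64 = 122.5952 iron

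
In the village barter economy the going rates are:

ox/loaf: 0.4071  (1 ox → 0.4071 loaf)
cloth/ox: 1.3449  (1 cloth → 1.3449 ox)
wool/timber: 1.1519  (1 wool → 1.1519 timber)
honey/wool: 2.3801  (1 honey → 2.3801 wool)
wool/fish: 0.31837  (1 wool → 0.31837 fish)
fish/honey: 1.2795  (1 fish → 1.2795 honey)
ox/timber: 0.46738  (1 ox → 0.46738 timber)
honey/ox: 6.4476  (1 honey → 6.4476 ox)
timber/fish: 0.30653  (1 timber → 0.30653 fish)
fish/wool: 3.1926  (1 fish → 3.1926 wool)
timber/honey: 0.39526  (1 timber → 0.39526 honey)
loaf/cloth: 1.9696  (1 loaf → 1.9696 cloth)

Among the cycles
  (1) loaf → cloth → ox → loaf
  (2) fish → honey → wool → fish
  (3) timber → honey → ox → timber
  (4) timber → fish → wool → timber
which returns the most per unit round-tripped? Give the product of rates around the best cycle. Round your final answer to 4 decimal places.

(1) 1.9696 × 1.3449 × 0.4071 = 1.07837
(2) 1.2795 × 2.3801 × 0.31837 = 0.96954
(3) 0.39526 × 6.4476 × 0.46738 = 1.19111
(4) 0.30653 × 3.1926 × 1.1519 = 1.12728
Highest is cycle (3) at 1.1911 (>1, arbitrage).

1.1911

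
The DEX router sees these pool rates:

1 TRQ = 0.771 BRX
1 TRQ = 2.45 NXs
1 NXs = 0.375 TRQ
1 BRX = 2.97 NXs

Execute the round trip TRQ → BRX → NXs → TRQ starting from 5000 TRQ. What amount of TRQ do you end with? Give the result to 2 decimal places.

4293.51

5000 TRQ × 0.771 = 3855 BRX
3855 BRX × 2.97 = 11449.35 NXs
11449.35 NXs × 0.375 = 4293.50625 TRQ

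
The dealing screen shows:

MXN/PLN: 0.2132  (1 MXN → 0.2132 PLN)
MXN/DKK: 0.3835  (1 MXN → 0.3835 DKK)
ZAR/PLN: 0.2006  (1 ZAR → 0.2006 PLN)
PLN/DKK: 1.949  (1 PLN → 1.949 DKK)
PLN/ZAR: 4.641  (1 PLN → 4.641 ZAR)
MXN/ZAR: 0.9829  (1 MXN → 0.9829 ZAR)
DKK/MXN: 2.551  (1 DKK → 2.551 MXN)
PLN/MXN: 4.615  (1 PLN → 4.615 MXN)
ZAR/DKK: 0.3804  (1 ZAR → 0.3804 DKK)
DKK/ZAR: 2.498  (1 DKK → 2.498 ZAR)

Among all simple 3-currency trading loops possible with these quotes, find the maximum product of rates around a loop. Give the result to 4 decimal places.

DKK→MXN→PLN→DKK: 2.551 × 0.2132 × 1.949 = 1.06001
DKK→ZAR→PLN→DKK: 2.498 × 0.2006 × 1.949 = 0.97664
DKK→MXN→ZAR→DKK: 2.551 × 0.9829 × 0.3804 = 0.95381
PLN→MXN→ZAR→PLN: 4.615 × 0.9829 × 0.2006 = 0.90994
Maximum is DKK→MXN→PLN→DKK at 1.0600; arbitrage exists.

1.0600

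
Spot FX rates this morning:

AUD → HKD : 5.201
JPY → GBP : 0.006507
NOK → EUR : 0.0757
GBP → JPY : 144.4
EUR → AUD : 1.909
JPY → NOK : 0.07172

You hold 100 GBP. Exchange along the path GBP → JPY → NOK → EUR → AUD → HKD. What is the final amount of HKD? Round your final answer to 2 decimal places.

778.39

100 GBP × 144.4 = 14440 JPY
14440 JPY × 0.07172 = 1035.6368 NOK
1035.6368 NOK × 0.0757 = 78.39770576 EUR
78.39770576 EUR × 1.909 = 149.66122029584 AUD
149.66122029584 AUD × 5.201 = 778.38800675866384 HKD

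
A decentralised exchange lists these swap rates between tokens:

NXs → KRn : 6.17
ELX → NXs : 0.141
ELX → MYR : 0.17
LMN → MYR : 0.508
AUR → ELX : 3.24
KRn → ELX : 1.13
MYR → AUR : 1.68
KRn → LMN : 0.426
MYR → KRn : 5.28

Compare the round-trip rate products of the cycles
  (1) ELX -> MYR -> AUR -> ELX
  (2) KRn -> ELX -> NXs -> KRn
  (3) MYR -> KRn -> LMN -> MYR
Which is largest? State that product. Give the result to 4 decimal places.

1.1426

(1) 0.17 × 1.68 × 3.24 = 0.92534
(2) 1.13 × 0.141 × 6.17 = 0.98307
(3) 5.28 × 0.426 × 0.508 = 1.14263
Highest is cycle (3) at 1.1426 (>1, arbitrage).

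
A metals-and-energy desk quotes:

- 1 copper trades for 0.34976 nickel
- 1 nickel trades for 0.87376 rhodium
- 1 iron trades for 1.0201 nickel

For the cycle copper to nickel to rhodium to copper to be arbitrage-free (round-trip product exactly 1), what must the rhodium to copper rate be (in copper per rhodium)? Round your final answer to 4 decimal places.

Known legs of the cycle: 0.34976 × 0.87376 = 0.3056062976
For no arbitrage the full-cycle product must be 1, so the missing rate is 1 / 0.3056062976 ≈ 3.272184.

3.2722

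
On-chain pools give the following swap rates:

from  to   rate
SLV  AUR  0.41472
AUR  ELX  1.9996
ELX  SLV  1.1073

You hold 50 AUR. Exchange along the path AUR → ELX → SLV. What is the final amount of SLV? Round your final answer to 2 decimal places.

110.71

50 AUR × 1.9996 = 99.98 ELX
99.98 ELX × 1.1073 = 110.707854 SLV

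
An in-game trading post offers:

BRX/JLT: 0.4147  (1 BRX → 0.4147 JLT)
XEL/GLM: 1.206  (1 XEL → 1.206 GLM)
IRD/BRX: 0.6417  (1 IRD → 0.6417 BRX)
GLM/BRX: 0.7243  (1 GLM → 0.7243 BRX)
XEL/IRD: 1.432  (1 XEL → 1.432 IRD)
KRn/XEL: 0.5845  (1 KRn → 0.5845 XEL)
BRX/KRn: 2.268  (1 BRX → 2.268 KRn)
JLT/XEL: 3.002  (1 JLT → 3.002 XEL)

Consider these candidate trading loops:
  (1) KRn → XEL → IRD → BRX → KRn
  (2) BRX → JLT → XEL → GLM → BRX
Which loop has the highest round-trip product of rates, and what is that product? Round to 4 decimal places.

1.2182

(1) 0.5845 × 1.432 × 0.6417 × 2.268 = 1.21816
(2) 0.4147 × 3.002 × 1.206 × 0.7243 = 1.08745
Highest is cycle (1) at 1.2182 (>1, arbitrage).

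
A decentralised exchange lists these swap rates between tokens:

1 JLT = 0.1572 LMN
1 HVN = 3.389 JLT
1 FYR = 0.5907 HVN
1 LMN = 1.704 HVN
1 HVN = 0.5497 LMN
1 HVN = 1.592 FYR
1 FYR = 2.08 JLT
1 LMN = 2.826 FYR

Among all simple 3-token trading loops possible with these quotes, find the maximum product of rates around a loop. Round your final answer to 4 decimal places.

0.9240

LMN→FYR→JLT→LMN: 2.826 × 2.08 × 0.1572 = 0.92403
HVN→LMN→FYR→HVN: 0.5497 × 2.826 × 0.5907 = 0.91762
HVN→JLT→LMN→HVN: 3.389 × 0.1572 × 1.704 = 0.90781
Maximum is LMN→FYR→JLT→LMN at 0.9240; no arbitrage — every cycle loses value.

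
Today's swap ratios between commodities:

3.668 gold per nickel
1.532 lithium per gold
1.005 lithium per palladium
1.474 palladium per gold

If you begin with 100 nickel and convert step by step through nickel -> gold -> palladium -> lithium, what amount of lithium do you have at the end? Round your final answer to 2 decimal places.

543.37

100 nickel × 3.668 = 366.8 gold
366.8 gold × 1.474 = 540.6632 palladium
540.6632 palladium × 1.005 = 543.366516 lithium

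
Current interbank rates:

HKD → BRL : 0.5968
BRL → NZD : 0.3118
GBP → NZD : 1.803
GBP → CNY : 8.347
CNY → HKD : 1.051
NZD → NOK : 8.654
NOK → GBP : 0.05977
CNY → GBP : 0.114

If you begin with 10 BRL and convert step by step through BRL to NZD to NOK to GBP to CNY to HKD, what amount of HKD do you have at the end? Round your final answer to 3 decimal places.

10 BRL × 0.3118 = 3.118 NZD
3.118 NZD × 8.654 = 26.983172 NOK
26.983172 NOK × 0.05977 = 1.61278419044 GBP
1.61278419044 GBP × 8.347 = 13.46190963760268 CNY
13.46190963760268 CNY × 1.051 = 14.14846702912041668 HKD

14.148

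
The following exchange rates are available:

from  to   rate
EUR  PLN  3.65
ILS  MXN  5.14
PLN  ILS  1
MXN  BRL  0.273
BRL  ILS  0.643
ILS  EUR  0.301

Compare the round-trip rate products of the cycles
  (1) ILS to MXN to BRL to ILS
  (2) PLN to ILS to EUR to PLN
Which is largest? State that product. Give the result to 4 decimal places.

(1) 5.14 × 0.273 × 0.643 = 0.90227
(2) 1 × 0.301 × 3.65 = 1.09865
Highest is cycle (2) at 1.0987 (>1, arbitrage).

1.0987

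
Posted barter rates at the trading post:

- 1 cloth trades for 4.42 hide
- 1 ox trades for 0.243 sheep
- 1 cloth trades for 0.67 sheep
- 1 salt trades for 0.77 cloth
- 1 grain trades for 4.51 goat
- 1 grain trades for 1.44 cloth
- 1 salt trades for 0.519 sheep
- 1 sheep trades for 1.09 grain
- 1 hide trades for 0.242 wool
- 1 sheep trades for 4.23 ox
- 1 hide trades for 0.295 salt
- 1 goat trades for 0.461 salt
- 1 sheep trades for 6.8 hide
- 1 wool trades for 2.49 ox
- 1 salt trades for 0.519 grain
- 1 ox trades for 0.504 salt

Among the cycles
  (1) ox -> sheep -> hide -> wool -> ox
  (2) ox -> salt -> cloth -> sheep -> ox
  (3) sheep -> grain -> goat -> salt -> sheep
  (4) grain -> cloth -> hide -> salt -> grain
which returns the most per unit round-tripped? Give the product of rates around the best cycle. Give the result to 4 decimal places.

1.1762

(1) 0.243 × 6.8 × 0.242 × 2.49 = 0.99570
(2) 0.504 × 0.77 × 0.67 × 4.23 = 1.09986
(3) 1.09 × 4.51 × 0.461 × 0.519 = 1.17617
(4) 1.44 × 4.42 × 0.295 × 0.519 = 0.97448
Highest is cycle (3) at 1.1762 (>1, arbitrage).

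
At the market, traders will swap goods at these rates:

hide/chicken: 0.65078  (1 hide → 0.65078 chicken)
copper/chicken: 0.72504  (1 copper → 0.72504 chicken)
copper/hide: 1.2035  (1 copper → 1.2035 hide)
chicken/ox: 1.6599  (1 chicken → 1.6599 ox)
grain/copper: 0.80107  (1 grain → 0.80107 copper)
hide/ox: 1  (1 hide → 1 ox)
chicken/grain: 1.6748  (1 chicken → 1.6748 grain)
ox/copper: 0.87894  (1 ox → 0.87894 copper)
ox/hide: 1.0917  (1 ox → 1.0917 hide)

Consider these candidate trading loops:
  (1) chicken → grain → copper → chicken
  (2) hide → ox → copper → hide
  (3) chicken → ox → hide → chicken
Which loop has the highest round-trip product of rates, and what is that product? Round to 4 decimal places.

(1) 1.6748 × 0.80107 × 0.72504 = 0.97274
(2) 1 × 0.87894 × 1.2035 = 1.05780
(3) 1.6599 × 1.0917 × 0.65078 = 1.17929
Highest is cycle (3) at 1.1793 (>1, arbitrage).

1.1793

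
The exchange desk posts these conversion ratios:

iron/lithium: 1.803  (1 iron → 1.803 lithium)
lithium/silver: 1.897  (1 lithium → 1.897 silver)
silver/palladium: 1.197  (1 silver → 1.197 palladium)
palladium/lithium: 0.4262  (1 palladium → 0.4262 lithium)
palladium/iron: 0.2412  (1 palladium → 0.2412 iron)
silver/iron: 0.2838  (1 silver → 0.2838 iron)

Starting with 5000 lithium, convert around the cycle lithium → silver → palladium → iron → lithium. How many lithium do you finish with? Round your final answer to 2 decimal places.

5000 lithium × 1.897 = 9485 silver
9485 silver × 1.197 = 11353.545 palladium
11353.545 palladium × 0.2412 = 2738.475054 iron
2738.475054 iron × 1.803 = 4937.470522362 lithium

4937.47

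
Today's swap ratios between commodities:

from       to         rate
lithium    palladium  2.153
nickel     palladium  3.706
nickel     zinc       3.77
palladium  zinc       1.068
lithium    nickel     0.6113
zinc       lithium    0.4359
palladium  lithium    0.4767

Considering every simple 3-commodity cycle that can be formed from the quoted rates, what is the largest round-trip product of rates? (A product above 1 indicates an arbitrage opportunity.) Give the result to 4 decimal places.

1.0800

lithium→nickel→palladium→lithium: 0.6113 × 3.706 × 0.4767 = 1.07995
lithium→nickel→zinc→lithium: 0.6113 × 3.77 × 0.4359 = 1.00458
lithium→palladium→zinc→lithium: 2.153 × 1.068 × 0.4359 = 1.00231
Maximum is lithium→nickel→palladium→lithium at 1.0800; arbitrage exists.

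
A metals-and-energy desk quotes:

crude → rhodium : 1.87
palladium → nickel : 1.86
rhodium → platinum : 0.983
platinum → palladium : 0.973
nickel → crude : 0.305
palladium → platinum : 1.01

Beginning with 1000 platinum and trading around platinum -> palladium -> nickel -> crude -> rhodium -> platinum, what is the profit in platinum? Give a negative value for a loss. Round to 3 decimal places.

14.660

1000 platinum × 0.973 = 973 palladium
973 palladium × 1.86 = 1809.78 nickel
1809.78 nickel × 0.305 = 551.9829 crude
551.9829 crude × 1.87 = 1032.208023 rhodium
1032.208023 rhodium × 0.983 = 1014.660486609 platinum
Net change: 1014.660486609 − 1000 = 14.660486609 platinum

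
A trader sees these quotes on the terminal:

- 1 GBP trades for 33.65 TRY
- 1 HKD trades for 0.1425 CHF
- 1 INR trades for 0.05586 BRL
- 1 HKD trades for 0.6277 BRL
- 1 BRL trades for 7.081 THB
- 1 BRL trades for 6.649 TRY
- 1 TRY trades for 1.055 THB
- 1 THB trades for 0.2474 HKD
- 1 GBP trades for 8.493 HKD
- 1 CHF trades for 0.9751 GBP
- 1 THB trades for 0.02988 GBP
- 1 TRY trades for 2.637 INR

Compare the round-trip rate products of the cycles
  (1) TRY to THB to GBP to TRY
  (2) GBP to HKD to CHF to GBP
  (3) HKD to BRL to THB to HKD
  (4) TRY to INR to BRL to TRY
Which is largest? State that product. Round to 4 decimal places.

(1) 1.055 × 0.02988 × 33.65 = 1.06076
(2) 8.493 × 0.1425 × 0.9751 = 1.18012
(3) 0.6277 × 7.081 × 0.2474 = 1.09963
(4) 2.637 × 0.05586 × 6.649 = 0.97942
Highest is cycle (2) at 1.1801 (>1, arbitrage).

1.1801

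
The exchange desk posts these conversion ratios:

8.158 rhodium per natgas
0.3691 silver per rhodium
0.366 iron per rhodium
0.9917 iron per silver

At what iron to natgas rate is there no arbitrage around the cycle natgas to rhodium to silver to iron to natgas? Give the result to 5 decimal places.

0.33488

Known legs of the cycle: 8.158 × 0.3691 × 0.9917 = 2.98612552226
For no arbitrage the full-cycle product must be 1, so the missing rate is 1 / 2.98612552226 ≈ 0.3348821.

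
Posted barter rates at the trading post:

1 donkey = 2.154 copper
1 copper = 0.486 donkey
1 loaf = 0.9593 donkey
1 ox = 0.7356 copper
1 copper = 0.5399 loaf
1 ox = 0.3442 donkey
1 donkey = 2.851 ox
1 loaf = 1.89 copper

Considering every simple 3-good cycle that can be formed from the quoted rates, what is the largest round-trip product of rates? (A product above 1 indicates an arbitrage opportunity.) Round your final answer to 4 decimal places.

donkey→copper→loaf→donkey: 2.154 × 0.5399 × 0.9593 = 1.11561
donkey→ox→copper→donkey: 2.851 × 0.7356 × 0.486 = 1.01924
Maximum is donkey→copper→loaf→donkey at 1.1156; arbitrage exists.

1.1156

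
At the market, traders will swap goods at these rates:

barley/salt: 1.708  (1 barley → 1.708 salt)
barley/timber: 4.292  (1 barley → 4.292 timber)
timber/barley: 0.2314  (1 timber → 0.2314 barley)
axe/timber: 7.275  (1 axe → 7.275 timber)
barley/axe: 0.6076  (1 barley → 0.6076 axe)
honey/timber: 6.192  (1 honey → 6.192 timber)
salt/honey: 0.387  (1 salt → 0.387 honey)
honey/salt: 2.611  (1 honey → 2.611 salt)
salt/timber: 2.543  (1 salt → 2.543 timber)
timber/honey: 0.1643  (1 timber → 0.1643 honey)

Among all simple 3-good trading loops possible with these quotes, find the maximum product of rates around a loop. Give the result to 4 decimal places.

salt→timber→honey→salt: 2.543 × 0.1643 × 2.611 = 1.09091
barley→axe→timber→barley: 0.6076 × 7.275 × 0.2314 = 1.02286
salt→timber→barley→salt: 2.543 × 0.2314 × 1.708 = 1.00507
Maximum is salt→timber→honey→salt at 1.0909; arbitrage exists.

1.0909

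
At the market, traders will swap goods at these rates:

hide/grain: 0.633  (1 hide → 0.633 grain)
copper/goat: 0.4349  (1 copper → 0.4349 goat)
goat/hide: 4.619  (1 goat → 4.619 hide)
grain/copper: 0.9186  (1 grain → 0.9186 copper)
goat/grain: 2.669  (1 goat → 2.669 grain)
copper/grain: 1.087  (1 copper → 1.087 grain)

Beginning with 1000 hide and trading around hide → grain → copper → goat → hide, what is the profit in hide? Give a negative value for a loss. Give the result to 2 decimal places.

168.07

1000 hide × 0.633 = 633 grain
633 grain × 0.9186 = 581.4738 copper
581.4738 copper × 0.4349 = 252.88295562 goat
252.88295562 goat × 4.619 = 1168.06637200878 hide
Net change: 1168.06637200878 − 1000 = 168.06637200878 hide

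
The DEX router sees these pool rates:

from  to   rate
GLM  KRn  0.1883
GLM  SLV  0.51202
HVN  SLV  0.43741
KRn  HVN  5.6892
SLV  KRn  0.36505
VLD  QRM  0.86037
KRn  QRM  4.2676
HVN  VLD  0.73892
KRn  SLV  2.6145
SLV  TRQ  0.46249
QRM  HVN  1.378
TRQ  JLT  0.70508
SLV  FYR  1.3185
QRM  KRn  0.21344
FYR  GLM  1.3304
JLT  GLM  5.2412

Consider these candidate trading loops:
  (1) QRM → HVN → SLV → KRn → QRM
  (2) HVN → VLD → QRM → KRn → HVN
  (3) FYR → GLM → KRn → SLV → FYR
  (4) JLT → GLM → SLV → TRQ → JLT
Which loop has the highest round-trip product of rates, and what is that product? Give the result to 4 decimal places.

(1) 1.378 × 0.43741 × 0.36505 × 4.2676 = 0.93902
(2) 0.73892 × 0.86037 × 0.21344 × 5.6892 = 0.77199
(3) 1.3304 × 0.1883 × 2.6145 × 1.3185 = 0.86358
(4) 5.2412 × 0.51202 × 0.46249 × 0.70508 = 0.87510
Highest is cycle (1) at 0.9390 (≤1, no arbitrage).

0.9390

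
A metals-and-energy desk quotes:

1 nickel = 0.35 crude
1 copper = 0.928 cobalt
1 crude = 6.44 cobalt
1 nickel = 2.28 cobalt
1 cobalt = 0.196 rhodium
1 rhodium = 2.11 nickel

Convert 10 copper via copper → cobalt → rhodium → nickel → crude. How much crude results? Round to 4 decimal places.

1.3432

10 copper × 0.928 = 9.28 cobalt
9.28 cobalt × 0.196 = 1.81888 rhodium
1.81888 rhodium × 2.11 = 3.8378368 nickel
3.8378368 nickel × 0.35 = 1.34324288 crude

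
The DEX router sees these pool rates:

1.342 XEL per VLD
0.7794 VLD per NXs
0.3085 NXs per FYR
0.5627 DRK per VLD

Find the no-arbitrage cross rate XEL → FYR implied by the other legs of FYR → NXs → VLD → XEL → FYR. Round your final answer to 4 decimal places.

Known legs of the cycle: 0.3085 × 0.7794 × 1.342 = 0.3226770558
For no arbitrage the full-cycle product must be 1, so the missing rate is 1 / 0.3226770558 ≈ 3.099074.

3.0991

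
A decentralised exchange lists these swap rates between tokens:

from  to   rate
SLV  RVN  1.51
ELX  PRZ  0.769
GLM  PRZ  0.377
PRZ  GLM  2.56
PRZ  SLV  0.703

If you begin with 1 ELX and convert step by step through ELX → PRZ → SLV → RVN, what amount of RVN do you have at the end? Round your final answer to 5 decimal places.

0.81632

1 ELX × 0.769 = 0.769 PRZ
0.769 PRZ × 0.703 = 0.540607 SLV
0.540607 SLV × 1.51 = 0.81631657 RVN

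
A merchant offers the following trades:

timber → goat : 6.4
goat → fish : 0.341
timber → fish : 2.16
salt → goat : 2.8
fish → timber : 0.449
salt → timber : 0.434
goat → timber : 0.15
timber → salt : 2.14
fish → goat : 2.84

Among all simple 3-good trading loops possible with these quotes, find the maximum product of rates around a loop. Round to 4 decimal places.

0.9799

timber→goat→fish→timber: 6.4 × 0.341 × 0.449 = 0.97990
timber→fish→goat→timber: 2.16 × 2.84 × 0.15 = 0.92016
salt→goat→timber→salt: 2.8 × 0.15 × 2.14 = 0.89880
Maximum is timber→goat→fish→timber at 0.9799; no arbitrage — every cycle loses value.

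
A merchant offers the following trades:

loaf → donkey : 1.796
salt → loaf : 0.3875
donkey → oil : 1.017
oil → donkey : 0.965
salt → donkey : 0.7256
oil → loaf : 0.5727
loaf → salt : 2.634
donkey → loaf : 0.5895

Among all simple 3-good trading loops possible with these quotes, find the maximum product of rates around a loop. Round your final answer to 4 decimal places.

loaf→salt→donkey→loaf: 2.634 × 0.7256 × 0.5895 = 1.12667
oil→loaf→donkey→oil: 0.5727 × 1.796 × 1.017 = 1.04605
Maximum is loaf→salt→donkey→loaf at 1.1267; arbitrage exists.

1.1267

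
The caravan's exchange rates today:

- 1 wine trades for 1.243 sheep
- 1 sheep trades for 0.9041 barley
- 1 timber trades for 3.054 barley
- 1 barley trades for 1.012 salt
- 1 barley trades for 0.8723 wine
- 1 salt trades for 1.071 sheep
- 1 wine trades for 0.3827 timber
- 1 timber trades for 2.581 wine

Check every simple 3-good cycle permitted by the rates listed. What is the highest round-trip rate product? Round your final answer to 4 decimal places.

1.0195

wine→timber→barley→wine: 0.3827 × 3.054 × 0.8723 = 1.01951
wine→sheep→barley→wine: 1.243 × 0.9041 × 0.8723 = 0.98029
salt→sheep→barley→salt: 1.071 × 0.9041 × 1.012 = 0.97991
Maximum is wine→timber→barley→wine at 1.0195; arbitrage exists.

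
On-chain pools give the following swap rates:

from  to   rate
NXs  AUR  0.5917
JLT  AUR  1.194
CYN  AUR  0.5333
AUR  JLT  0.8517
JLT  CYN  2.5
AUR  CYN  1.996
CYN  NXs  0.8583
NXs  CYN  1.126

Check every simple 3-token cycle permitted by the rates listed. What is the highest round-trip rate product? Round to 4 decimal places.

JLT→CYN→AUR→JLT: 2.5 × 0.5333 × 0.8517 = 1.13553
AUR→CYN→NXs→AUR: 1.996 × 0.8583 × 0.5917 = 1.01368
Maximum is JLT→CYN→AUR→JLT at 1.1355; arbitrage exists.

1.1355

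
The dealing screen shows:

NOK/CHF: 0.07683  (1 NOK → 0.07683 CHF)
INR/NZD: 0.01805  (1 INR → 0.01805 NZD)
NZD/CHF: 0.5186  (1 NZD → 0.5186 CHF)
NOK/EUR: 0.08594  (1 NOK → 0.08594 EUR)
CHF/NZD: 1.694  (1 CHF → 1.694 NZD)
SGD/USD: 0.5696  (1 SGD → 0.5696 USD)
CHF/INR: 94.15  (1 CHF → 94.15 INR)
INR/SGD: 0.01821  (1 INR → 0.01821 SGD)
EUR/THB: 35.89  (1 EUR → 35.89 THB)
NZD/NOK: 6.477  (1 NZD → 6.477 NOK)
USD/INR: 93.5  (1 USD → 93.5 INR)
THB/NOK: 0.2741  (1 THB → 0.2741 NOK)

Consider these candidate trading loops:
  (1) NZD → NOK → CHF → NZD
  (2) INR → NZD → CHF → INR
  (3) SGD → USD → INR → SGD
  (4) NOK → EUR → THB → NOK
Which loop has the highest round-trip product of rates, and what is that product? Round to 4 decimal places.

0.9698

(1) 6.477 × 0.07683 × 1.694 = 0.84298
(2) 0.01805 × 0.5186 × 94.15 = 0.88131
(3) 0.5696 × 93.5 × 0.01821 = 0.96982
(4) 0.08594 × 35.89 × 0.2741 = 0.84543
Highest is cycle (3) at 0.9698 (≤1, no arbitrage).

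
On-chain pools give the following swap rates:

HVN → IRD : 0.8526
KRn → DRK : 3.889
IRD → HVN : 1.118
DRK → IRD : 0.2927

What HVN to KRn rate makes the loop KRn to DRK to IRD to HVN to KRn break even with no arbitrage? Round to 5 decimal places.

0.78577

Known legs of the cycle: 3.889 × 0.2927 × 1.118 = 1.2726309154
For no arbitrage the full-cycle product must be 1, so the missing rate is 1 / 1.2726309154 ≈ 0.7857738.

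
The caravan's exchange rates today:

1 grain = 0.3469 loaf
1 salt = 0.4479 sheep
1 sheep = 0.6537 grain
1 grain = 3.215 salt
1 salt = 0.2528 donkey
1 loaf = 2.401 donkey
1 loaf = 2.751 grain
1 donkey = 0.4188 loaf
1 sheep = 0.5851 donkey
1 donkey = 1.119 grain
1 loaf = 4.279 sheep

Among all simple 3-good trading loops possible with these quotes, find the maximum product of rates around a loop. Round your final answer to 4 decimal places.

sheep→donkey→loaf→sheep: 0.5851 × 0.4188 × 4.279 = 1.04853
grain→loaf→sheep→grain: 0.3469 × 4.279 × 0.6537 = 0.97034
grain→salt→sheep→grain: 3.215 × 0.4479 × 0.6537 = 0.94133
grain→loaf→donkey→grain: 0.3469 × 2.401 × 1.119 = 0.93202
grain→salt→donkey→grain: 3.215 × 0.2528 × 1.119 = 0.90947
Maximum is sheep→donkey→loaf→sheep at 1.0485; arbitrage exists.

1.0485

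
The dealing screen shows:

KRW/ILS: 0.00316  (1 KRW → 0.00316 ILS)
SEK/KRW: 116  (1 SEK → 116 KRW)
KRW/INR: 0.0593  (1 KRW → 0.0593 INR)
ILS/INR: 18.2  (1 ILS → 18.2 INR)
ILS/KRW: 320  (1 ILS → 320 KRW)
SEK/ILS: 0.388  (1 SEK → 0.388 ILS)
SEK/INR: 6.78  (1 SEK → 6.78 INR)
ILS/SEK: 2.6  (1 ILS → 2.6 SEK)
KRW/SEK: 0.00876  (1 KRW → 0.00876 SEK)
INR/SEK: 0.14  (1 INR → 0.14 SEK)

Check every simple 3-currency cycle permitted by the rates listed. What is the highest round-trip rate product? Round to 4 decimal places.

1.0876

SEK→ILS→KRW→SEK: 0.388 × 320 × 0.00876 = 1.08764
SEK→ILS→INR→SEK: 0.388 × 18.2 × 0.14 = 0.98862
SEK→KRW→INR→SEK: 116 × 0.0593 × 0.14 = 0.96303
SEK→KRW→ILS→SEK: 116 × 0.00316 × 2.6 = 0.95306
Maximum is SEK→ILS→KRW→SEK at 1.0876; arbitrage exists.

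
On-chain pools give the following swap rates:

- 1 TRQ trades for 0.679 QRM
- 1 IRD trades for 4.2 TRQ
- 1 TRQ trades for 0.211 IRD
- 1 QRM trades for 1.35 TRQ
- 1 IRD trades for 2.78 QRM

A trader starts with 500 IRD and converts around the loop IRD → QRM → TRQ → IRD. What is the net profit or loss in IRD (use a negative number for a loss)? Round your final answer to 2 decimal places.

-104.06

500 IRD × 2.78 = 1390 QRM
1390 QRM × 1.35 = 1876.5 TRQ
1876.5 TRQ × 0.211 = 395.9415 IRD
Net change: 395.9415 − 500 = -104.0585 IRD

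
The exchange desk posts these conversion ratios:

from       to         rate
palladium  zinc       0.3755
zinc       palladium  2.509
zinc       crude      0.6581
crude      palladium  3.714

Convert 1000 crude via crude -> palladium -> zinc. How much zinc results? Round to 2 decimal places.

1000 crude × 3.714 = 3714 palladium
3714 palladium × 0.3755 = 1394.607 zinc

1394.61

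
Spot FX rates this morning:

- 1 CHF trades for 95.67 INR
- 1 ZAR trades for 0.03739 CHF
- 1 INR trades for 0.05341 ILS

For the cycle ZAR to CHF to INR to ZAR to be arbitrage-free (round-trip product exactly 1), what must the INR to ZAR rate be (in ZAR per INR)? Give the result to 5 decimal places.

Known legs of the cycle: 0.03739 × 95.67 = 3.5771013
For no arbitrage the full-cycle product must be 1, so the missing rate is 1 / 3.5771013 ≈ 0.2795560.

0.27956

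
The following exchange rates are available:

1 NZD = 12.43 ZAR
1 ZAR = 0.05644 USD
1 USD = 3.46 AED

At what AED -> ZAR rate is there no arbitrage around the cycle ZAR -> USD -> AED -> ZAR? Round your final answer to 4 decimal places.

5.1208

Known legs of the cycle: 0.05644 × 3.46 = 0.1952824
For no arbitrage the full-cycle product must be 1, so the missing rate is 1 / 0.1952824 ≈ 5.120789.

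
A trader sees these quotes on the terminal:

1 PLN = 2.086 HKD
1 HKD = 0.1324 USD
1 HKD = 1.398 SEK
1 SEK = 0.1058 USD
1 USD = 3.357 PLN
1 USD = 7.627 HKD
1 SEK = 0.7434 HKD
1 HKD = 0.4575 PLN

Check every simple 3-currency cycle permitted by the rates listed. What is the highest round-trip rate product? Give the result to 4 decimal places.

1.1281

USD→HKD→SEK→USD: 7.627 × 1.398 × 0.1058 = 1.12810
USD→PLN→HKD→USD: 3.357 × 2.086 × 0.1324 = 0.92716
Maximum is USD→HKD→SEK→USD at 1.1281; arbitrage exists.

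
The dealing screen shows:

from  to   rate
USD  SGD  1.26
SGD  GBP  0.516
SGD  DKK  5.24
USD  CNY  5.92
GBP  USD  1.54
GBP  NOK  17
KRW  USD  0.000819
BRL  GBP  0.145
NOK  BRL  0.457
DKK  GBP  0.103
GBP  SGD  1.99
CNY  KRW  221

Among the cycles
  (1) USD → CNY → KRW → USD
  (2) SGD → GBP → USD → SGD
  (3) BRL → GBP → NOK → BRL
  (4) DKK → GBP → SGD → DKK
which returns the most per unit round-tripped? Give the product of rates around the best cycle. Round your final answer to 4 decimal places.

1.1265

(1) 5.92 × 221 × 0.000819 = 1.07151
(2) 0.516 × 1.54 × 1.26 = 1.00125
(3) 0.145 × 17 × 0.457 = 1.12651
(4) 0.103 × 1.99 × 5.24 = 1.07404
Highest is cycle (3) at 1.1265 (>1, arbitrage).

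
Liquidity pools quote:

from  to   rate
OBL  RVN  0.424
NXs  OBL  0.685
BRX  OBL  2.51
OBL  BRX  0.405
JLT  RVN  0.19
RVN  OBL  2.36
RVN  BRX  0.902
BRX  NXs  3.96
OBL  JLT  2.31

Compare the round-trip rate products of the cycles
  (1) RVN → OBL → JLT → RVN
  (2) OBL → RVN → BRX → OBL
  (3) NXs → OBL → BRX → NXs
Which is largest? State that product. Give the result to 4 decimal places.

1.0986

(1) 2.36 × 2.31 × 0.19 = 1.03580
(2) 0.424 × 0.902 × 2.51 = 0.95994
(3) 0.685 × 0.405 × 3.96 = 1.09860
Highest is cycle (3) at 1.0986 (>1, arbitrage).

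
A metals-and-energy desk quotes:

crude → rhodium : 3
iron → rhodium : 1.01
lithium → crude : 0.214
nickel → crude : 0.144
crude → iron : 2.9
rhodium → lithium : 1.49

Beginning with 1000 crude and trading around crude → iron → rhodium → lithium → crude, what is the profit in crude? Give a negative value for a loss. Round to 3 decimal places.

1000 crude × 2.9 = 2900 iron
2900 iron × 1.01 = 2929 rhodium
2929 rhodium × 1.49 = 4364.21 lithium
4364.21 lithium × 0.214 = 933.94094 crude
Net change: 933.94094 − 1000 = -66.05906 crude

-66.059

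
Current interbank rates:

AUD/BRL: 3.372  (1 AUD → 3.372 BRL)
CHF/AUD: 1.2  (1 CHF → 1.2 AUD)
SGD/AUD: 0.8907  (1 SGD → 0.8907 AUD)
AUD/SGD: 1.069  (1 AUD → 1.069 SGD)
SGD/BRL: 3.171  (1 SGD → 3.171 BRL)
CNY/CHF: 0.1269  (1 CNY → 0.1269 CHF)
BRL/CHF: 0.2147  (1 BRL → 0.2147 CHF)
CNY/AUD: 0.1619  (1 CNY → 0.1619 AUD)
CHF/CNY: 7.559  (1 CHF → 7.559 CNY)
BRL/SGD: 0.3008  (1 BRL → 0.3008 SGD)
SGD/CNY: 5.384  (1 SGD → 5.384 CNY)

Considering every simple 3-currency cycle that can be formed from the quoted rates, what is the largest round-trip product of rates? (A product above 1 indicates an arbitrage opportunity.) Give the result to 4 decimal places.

AUD→SGD→CNY→AUD: 1.069 × 5.384 × 0.1619 = 0.93181
AUD→BRL→SGD→AUD: 3.372 × 0.3008 × 0.8907 = 0.90343
AUD→BRL→CHF→AUD: 3.372 × 0.2147 × 1.2 = 0.86876
Maximum is AUD→SGD→CNY→AUD at 0.9318; no arbitrage — every cycle loses value.

0.9318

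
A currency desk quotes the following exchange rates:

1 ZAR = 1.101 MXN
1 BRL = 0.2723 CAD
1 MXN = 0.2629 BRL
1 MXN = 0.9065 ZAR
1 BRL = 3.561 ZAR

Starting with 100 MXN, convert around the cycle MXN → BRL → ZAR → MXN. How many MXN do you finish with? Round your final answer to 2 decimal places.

100 MXN × 0.2629 = 26.29 BRL
26.29 BRL × 3.561 = 93.61869 ZAR
93.61869 ZAR × 1.101 = 103.07417769 MXN

103.07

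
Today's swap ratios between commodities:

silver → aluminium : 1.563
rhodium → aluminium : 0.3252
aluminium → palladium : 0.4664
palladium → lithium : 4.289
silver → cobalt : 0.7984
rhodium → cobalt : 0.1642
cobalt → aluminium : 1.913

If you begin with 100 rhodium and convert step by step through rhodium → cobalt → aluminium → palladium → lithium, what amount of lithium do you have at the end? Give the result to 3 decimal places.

100 rhodium × 0.1642 = 16.42 cobalt
16.42 cobalt × 1.913 = 31.41146 aluminium
31.41146 aluminium × 0.4664 = 14.650304944 palladium
14.650304944 palladium × 4.289 = 62.835157904816 lithium

62.835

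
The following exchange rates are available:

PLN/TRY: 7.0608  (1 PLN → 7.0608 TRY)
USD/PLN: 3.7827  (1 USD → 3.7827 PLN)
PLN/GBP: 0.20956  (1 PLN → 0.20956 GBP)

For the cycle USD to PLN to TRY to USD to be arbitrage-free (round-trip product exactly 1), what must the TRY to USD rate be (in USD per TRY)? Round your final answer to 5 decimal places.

Known legs of the cycle: 3.7827 × 7.0608 = 26.70888816
For no arbitrage the full-cycle product must be 1, so the missing rate is 1 / 26.70888816 ≈ 0.0374407.

0.03744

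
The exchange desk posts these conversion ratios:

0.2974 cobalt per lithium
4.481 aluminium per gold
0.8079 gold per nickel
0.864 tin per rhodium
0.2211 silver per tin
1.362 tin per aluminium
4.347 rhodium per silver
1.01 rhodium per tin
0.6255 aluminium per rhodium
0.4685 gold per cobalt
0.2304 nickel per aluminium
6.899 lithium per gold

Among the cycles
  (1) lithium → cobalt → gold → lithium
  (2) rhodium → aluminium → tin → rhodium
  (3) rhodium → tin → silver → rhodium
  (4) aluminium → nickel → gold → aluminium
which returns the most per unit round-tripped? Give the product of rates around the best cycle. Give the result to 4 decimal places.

0.9613

(1) 0.2974 × 0.4685 × 6.899 = 0.96125
(2) 0.6255 × 1.362 × 1.01 = 0.86045
(3) 0.864 × 0.2211 × 4.347 = 0.83041
(4) 0.2304 × 0.8079 × 4.481 = 0.83409
Highest is cycle (1) at 0.9613 (≤1, no arbitrage).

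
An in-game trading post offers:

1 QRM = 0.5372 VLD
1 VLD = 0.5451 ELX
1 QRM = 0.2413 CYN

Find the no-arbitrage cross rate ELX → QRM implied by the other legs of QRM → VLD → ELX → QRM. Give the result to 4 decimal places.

3.4150

Known legs of the cycle: 0.5372 × 0.5451 = 0.29282772
For no arbitrage the full-cycle product must be 1, so the missing rate is 1 / 0.29282772 ≈ 3.414977.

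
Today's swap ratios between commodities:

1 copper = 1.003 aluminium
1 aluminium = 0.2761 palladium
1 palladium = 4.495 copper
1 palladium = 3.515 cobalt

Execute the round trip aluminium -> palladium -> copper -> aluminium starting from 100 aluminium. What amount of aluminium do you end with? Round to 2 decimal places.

100 aluminium × 0.2761 = 27.61 palladium
27.61 palladium × 4.495 = 124.10695 copper
124.10695 copper × 1.003 = 124.47927085 aluminium

124.48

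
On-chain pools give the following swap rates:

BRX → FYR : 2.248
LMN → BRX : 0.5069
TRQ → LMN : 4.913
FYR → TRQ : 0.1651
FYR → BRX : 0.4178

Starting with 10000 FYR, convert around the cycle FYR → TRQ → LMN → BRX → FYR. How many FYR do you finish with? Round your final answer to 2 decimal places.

10000 FYR × 0.1651 = 1651 TRQ
1651 TRQ × 4.913 = 8111.363 LMN
8111.363 LMN × 0.5069 = 4111.6499047 BRX
4111.6499047 BRX × 2.248 = 9242.9889857656 FYR

9242.99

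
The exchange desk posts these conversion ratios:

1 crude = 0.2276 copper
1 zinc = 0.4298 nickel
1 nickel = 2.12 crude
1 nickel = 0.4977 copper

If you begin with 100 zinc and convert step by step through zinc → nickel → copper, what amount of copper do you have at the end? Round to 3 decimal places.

21.391

100 zinc × 0.4298 = 42.98 nickel
42.98 nickel × 0.4977 = 21.391146 copper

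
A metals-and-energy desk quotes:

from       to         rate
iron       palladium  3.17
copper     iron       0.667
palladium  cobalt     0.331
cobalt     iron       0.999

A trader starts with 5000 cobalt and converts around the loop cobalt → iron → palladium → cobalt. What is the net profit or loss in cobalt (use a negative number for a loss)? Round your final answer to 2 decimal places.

5000 cobalt × 0.999 = 4995 iron
4995 iron × 3.17 = 15834.15 palladium
15834.15 palladium × 0.331 = 5241.10365 cobalt
Net change: 5241.10365 − 5000 = 241.10365 cobalt

241.10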